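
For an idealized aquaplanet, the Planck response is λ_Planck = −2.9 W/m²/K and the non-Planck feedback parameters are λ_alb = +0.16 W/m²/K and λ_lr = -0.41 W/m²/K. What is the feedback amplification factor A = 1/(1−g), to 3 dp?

Convert to gains: g_alb = 0.16/2.9 = 0.05517; g_lr = -0.41/2.9 = -0.1414.
Total gain g = -0.08623.
A = 1/(1 + 0.08623) = 0.921.

0.921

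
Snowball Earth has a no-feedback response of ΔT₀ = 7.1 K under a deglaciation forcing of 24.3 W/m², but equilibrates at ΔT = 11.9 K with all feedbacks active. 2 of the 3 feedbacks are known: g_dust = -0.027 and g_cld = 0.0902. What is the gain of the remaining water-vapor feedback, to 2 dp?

0.34

Amplification A = ΔT/ΔT₀ = 11.9/7.1 = 1.676.
Total gain g = 1 − 1/A = 1 − 1/1.676 = 0.4033.
Known gains sum to -0.027 + 0.0902 = 0.0632.
g_wv = 0.4033 − 0.0632 = 0.34.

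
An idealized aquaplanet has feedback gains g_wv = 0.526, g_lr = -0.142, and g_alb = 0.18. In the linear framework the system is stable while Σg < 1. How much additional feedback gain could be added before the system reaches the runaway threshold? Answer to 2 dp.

Current total gain = 0.526 − 0.142 + 0.18 = 0.564.
Margin to runaway = 1 − 0.564 = 0.44.

0.44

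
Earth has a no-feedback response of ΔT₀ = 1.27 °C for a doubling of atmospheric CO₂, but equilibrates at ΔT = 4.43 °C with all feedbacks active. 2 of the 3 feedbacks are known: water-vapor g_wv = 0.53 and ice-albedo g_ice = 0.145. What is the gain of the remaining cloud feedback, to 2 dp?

Amplification A = ΔT/ΔT₀ = 4.43/1.27 = 3.488.
Total gain g = 1 − 1/A = 1 − 1/3.488 = 0.7133.
Known gains sum to 0.53 + 0.145 = 0.675.
g_cld = 0.7133 − 0.675 = 0.04.

0.04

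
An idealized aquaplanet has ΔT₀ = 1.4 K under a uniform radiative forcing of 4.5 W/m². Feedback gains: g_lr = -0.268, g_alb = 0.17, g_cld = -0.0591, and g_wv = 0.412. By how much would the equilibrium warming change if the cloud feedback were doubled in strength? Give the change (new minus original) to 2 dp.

-0.14 K

Original: g = 0.2549, ΔT = 1.4/(1−0.2549) = 1.8789 K.
With doubled cloud: g' = 0.1958, ΔT' = 1.4/(1−0.1958) = 1.7409 K.
Change = 1.7409 − 1.8789 = -0.14 K.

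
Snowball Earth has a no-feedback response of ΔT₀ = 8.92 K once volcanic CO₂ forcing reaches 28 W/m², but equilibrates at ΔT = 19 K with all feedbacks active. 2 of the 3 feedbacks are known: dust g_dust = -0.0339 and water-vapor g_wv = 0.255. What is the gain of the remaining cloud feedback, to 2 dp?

Amplification A = ΔT/ΔT₀ = 19/8.92 = 2.13.
Total gain g = 1 − 1/A = 1 − 1/2.13 = 0.5305.
Known gains sum to -0.0339 + 0.255 = 0.2211.
g_cld = 0.5305 − 0.2211 = 0.31.

0.31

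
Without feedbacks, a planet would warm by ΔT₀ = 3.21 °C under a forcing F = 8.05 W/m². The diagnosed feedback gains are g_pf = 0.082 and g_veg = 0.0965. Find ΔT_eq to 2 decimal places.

Total gain g = 0.082 + 0.0965 = 0.1785.
Amplification A = 1/(1 − 0.1785) = 1.217.
ΔT = 3.21 × 1.217 = 3.91 °C.

3.91 °C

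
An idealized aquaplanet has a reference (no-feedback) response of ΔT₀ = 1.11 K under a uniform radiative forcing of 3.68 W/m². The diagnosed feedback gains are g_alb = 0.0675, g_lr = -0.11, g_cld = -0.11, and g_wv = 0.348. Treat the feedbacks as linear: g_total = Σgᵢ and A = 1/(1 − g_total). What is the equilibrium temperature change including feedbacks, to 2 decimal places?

Total gain g = 0.0675 − 0.11 − 0.11 + 0.348 = 0.1955.
Amplification A = 1/(1 − 0.1955) = 1.243.
ΔT = 1.11 × 1.243 = 1.38 K.

1.38 K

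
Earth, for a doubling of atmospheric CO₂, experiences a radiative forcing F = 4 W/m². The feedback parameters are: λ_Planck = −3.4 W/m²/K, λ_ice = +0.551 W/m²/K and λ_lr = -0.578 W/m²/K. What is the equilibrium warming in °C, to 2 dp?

Net feedback parameter λ = (−3.4) + (+0.551) + (-0.578) = -3.427 W/m²/K.
ΔT = −F/λ = −4/(-3.427) = 1.17 °C.

1.17 °C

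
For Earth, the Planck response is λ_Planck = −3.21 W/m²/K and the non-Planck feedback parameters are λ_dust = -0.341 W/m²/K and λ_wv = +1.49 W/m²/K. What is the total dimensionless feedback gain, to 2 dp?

Convert to gains: g_dust = -0.341/3.21 = -0.1062; g_wv = 1.49/3.21 = 0.4642.
Total gain g = 0.358.

0.36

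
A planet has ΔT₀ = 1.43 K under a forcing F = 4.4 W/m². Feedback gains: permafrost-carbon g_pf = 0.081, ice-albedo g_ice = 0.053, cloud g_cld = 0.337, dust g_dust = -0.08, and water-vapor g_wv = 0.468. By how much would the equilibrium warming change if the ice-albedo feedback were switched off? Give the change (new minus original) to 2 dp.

Original: g = 0.859, ΔT = 1.43/(1−0.859) = 10.1418 K.
Without ice-albedo: g' = 0.806, ΔT' = 1.43/(1−0.806) = 7.3711 K.
Change = 7.3711 − 10.1418 = -2.77 K.

-2.77 K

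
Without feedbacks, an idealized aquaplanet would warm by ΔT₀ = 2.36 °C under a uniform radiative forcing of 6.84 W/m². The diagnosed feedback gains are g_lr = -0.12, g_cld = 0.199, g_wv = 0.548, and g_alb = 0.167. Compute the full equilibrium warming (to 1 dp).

11.5 °C

Total gain g = -0.12 + 0.199 + 0.548 + 0.167 = 0.794.
Amplification A = 1/(1 − 0.794) = 4.854.
ΔT = 2.36 × 4.854 = 11.5 °C.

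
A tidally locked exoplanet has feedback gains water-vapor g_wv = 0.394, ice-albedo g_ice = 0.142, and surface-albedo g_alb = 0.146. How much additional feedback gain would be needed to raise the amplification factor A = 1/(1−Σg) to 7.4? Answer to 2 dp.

0.18

Current total gain = 0.682.
Target gain for A = 7.4: g* = 1 − 1/7.4 = 0.8649.
Additional gain needed = 0.8649 − 0.682 = 0.18.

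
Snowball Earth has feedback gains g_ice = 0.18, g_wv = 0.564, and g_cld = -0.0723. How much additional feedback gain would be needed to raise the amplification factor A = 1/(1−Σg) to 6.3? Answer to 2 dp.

0.17

Current total gain = 0.6717.
Target gain for A = 6.3: g* = 1 − 1/6.3 = 0.8413.
Additional gain needed = 0.8413 − 0.6717 = 0.17.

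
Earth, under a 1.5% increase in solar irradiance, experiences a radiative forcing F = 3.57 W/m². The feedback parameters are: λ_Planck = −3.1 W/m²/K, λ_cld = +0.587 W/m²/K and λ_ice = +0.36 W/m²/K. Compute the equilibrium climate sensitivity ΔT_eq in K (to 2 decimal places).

1.66 K

Net feedback parameter λ = (−3.1) + (+0.587) + (+0.36) = -2.153 W/m²/K.
ΔT = −F/λ = −3.57/(-2.153) = 1.66 K.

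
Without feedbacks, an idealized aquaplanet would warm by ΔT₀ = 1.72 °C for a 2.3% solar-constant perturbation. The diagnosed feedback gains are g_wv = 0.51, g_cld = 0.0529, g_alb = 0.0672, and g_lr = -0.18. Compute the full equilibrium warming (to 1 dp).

Total gain g = 0.51 + 0.0529 + 0.0672 − 0.18 = 0.4501.
Amplification A = 1/(1 − 0.4501) = 1.819.
ΔT = 1.72 × 1.819 = 3.1 °C.

3.1 °C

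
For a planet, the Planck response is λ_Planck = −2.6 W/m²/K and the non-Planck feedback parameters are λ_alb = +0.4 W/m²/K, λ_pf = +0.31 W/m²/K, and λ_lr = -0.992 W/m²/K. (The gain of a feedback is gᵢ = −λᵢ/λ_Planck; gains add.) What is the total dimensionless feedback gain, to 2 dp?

Convert to gains: g_alb = 0.4/2.6 = 0.1538; g_pf = 0.31/2.6 = 0.1192; g_lr = -0.992/2.6 = -0.3815.
Total gain g = -0.1085.

-0.11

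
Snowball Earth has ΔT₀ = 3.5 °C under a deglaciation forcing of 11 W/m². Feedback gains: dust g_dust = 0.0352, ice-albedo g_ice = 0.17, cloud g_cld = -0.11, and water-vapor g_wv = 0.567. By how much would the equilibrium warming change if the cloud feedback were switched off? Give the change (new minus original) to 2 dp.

5.00 °C

Original: g = 0.6622, ΔT = 3.5/(1−0.6622) = 10.3612 °C.
Without cloud: g' = 0.7722, ΔT' = 3.5/(1−0.7722) = 15.3644 °C.
Change = 15.3644 − 10.3612 = 5.00 °C.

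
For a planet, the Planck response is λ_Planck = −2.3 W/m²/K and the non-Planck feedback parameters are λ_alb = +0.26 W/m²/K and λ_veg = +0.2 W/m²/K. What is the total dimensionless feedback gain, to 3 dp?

0.200

Convert to gains: g_alb = 0.26/2.3 = 0.113; g_veg = 0.2/2.3 = 0.08696.
Total gain g = 0.19996.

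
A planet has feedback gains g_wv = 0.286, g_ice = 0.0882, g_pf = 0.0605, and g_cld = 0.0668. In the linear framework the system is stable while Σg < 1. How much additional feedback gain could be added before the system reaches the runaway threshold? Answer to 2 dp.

0.50

Current total gain = 0.286 + 0.0882 + 0.0605 + 0.0668 = 0.5015.
Margin to runaway = 1 − 0.5015 = 0.50.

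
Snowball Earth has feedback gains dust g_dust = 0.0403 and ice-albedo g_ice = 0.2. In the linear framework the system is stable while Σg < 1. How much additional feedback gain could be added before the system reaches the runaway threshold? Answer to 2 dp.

Current total gain = 0.0403 + 0.2 = 0.2403.
Margin to runaway = 1 − 0.2403 = 0.76.

0.76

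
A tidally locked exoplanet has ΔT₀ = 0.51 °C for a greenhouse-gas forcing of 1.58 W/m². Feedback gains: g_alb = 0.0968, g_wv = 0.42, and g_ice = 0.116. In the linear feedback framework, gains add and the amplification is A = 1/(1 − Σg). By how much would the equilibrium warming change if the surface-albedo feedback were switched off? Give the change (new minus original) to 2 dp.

-0.29 °C

Original: g = 0.6328, ΔT = 0.51/(1−0.6328) = 1.3889 °C.
Without surface-albedo: g' = 0.536, ΔT' = 0.51/(1−0.536) = 1.0991 °C.
Change = 1.0991 − 1.3889 = -0.29 °C.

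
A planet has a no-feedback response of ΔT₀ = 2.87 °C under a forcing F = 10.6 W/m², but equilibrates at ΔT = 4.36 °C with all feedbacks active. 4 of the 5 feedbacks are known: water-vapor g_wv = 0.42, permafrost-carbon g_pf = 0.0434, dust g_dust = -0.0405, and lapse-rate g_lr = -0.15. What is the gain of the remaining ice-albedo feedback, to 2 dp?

Amplification A = ΔT/ΔT₀ = 4.36/2.87 = 1.519.
Total gain g = 1 − 1/A = 1 − 1/1.519 = 0.3417.
Known gains sum to 0.42 + 0.0434 − 0.0405 − 0.15 = 0.2729.
g_ice = 0.3417 − 0.2729 = 0.07.

0.07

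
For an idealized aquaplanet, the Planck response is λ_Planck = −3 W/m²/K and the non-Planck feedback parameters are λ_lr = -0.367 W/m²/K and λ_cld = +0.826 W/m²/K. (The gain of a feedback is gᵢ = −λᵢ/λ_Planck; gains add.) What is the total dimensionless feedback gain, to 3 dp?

0.153

Convert to gains: g_lr = -0.367/3 = -0.1223; g_cld = 0.826/3 = 0.2753.
Total gain g = 0.153.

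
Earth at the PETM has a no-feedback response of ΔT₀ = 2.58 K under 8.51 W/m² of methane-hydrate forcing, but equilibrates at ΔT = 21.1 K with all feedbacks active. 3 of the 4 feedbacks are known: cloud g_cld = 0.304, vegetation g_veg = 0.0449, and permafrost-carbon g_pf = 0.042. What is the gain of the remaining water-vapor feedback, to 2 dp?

Amplification A = ΔT/ΔT₀ = 21.1/2.58 = 8.178.
Total gain g = 1 − 1/A = 1 − 1/8.178 = 0.8777.
Known gains sum to 0.304 + 0.0449 + 0.042 = 0.3909.
g_wv = 0.8777 − 0.3909 = 0.49.

0.49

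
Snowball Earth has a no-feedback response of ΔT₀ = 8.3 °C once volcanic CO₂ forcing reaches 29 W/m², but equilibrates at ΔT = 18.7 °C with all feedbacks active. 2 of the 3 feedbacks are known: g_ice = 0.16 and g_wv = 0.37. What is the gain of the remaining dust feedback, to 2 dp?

Amplification A = ΔT/ΔT₀ = 18.7/8.3 = 2.253.
Total gain g = 1 − 1/A = 1 − 1/2.253 = 0.5561.
Known gains sum to 0.16 + 0.37 = 0.53.
g_dust = 0.5561 − 0.53 = 0.03.

0.03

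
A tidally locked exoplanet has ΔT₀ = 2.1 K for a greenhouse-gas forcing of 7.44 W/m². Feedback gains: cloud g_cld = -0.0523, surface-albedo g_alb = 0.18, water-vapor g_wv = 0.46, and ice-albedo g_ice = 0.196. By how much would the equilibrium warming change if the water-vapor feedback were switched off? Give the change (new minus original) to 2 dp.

-6.60 K

Original: g = 0.7837, ΔT = 2.1/(1−0.7837) = 9.7087 K.
Without water-vapor: g' = 0.3237, ΔT' = 2.1/(1−0.3237) = 3.1051 K.
Change = 3.1051 − 9.7087 = -6.60 K.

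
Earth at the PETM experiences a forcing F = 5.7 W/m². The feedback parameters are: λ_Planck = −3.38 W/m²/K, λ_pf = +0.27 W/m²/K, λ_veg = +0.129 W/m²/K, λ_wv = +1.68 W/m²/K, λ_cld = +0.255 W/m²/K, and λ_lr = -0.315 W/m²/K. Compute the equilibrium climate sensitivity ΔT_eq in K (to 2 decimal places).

Net feedback parameter λ = (−3.38) + (+0.27) + (+0.129) + (+1.68) + (+0.255) + (-0.315) = -1.361 W/m²/K.
ΔT = −F/λ = −5.7/(-1.361) = 4.19 K.

4.19 K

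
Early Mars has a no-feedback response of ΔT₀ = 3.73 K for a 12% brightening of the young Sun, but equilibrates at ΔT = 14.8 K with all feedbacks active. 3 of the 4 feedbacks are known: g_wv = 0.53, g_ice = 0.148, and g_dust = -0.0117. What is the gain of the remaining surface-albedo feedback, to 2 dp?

0.08

Amplification A = ΔT/ΔT₀ = 14.8/3.73 = 3.968.
Total gain g = 1 − 1/A = 1 − 1/3.968 = 0.748.
Known gains sum to 0.53 + 0.148 − 0.0117 = 0.6663.
g_alb = 0.748 − 0.6663 = 0.08.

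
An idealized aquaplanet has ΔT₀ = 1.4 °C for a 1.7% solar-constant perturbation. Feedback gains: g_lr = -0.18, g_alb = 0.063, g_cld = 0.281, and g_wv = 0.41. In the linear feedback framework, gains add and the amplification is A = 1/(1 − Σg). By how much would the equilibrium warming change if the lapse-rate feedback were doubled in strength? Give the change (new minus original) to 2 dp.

Original: g = 0.574, ΔT = 1.4/(1−0.574) = 3.2864 °C.
With doubled lapse-rate: g' = 0.394, ΔT' = 1.4/(1−0.394) = 2.3102 °C.
Change = 2.3102 − 3.2864 = -0.98 °C.

-0.98 °C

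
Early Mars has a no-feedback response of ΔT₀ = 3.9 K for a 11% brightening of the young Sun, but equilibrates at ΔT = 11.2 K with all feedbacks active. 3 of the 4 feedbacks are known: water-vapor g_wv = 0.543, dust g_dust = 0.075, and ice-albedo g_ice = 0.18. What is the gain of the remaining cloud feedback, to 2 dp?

Amplification A = ΔT/ΔT₀ = 11.2/3.9 = 2.872.
Total gain g = 1 − 1/A = 1 − 1/2.872 = 0.6518.
Known gains sum to 0.543 + 0.075 + 0.18 = 0.798.
g_cld = 0.6518 − 0.798 = -0.15.

-0.15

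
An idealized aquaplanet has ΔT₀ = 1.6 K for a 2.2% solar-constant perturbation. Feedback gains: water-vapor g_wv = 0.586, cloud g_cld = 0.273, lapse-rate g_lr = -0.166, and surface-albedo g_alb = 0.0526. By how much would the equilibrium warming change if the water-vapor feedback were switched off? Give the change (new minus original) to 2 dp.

-4.39 K

Original: g = 0.7456, ΔT = 1.6/(1−0.7456) = 6.2893 K.
Without water-vapor: g' = 0.1596, ΔT' = 1.6/(1−0.1596) = 1.9039 K.
Change = 1.9039 − 6.2893 = -4.39 K.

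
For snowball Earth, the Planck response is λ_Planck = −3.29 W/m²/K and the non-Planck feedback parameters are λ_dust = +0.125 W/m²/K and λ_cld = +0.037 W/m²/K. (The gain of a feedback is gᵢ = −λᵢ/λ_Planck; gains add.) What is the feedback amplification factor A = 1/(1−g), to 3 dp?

Convert to gains: g_dust = 0.125/3.29 = 0.03799; g_cld = 0.037/3.29 = 0.01125.
Total gain g = 0.04924.
A = 1/(1 − 0.04924) = 1.052.

1.052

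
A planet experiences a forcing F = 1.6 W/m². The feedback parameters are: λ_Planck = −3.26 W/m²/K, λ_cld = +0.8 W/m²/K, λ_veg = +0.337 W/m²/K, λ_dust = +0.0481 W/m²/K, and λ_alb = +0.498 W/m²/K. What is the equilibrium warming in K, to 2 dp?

1.01 K

Net feedback parameter λ = (−3.26) + (+0.8) + (+0.337) + (+0.0481) + (+0.498) = -1.5769 W/m²/K.
ΔT = −F/λ = −1.6/(-1.5769) = 1.01 K.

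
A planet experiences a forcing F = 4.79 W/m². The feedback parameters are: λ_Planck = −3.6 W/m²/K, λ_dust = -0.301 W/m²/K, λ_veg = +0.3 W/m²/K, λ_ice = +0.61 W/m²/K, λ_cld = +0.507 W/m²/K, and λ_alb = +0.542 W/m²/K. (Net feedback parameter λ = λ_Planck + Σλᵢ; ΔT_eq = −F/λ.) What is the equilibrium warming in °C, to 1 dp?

Net feedback parameter λ = (−3.6) + (-0.301) + (+0.3) + (+0.61) + (+0.507) + (+0.542) = -1.942 W/m²/K.
ΔT = −F/λ = −4.79/(-1.942) = 2.5 °C.

2.5 °C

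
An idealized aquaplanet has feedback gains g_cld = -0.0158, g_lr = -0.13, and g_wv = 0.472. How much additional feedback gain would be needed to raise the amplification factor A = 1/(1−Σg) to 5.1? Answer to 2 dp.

0.48

Current total gain = 0.3262.
Target gain for A = 5.1: g* = 1 − 1/5.1 = 0.8039.
Additional gain needed = 0.8039 − 0.3262 = 0.48.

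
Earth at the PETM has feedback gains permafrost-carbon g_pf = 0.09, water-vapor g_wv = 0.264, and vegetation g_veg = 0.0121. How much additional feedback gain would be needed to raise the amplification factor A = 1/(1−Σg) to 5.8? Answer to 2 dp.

0.46

Current total gain = 0.3661.
Target gain for A = 5.8: g* = 1 − 1/5.8 = 0.8276.
Additional gain needed = 0.8276 − 0.3661 = 0.46.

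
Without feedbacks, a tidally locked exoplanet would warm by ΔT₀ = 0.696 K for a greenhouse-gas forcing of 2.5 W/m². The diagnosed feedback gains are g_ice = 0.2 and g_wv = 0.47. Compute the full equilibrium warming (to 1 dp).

2.1 K

Total gain g = 0.2 + 0.47 = 0.67.
Amplification A = 1/(1 − 0.67) = 3.03.
ΔT = 0.696 × 3.03 = 2.1 K.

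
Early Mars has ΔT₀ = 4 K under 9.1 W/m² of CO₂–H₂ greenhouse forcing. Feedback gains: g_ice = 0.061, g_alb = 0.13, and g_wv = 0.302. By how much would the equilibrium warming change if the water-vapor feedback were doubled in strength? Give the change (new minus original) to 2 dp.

11.62 K

Original: g = 0.493, ΔT = 4/(1−0.493) = 7.8895 K.
With doubled water-vapor: g' = 0.795, ΔT' = 4/(1−0.795) = 19.5122 K.
Change = 19.5122 − 7.8895 = 11.62 K.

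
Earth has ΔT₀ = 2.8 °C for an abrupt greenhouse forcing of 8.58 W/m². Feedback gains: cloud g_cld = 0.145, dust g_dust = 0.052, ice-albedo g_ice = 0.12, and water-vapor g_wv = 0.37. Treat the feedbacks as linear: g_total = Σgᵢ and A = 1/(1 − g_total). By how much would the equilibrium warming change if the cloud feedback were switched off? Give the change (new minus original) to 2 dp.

-2.83 °C

Original: g = 0.687, ΔT = 2.8/(1−0.687) = 8.9457 °C.
Without cloud: g' = 0.542, ΔT' = 2.8/(1−0.542) = 6.1135 °C.
Change = 6.1135 − 8.9457 = -2.83 °C.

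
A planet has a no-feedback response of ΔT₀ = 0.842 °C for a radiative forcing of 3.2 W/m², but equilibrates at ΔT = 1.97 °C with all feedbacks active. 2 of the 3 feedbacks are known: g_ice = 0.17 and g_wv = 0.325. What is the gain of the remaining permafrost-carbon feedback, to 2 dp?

Amplification A = ΔT/ΔT₀ = 1.97/0.842 = 2.34.
Total gain g = 1 − 1/A = 1 − 1/2.34 = 0.5726.
Known gains sum to 0.17 + 0.325 = 0.495.
g_pf = 0.5726 − 0.495 = 0.08.

0.08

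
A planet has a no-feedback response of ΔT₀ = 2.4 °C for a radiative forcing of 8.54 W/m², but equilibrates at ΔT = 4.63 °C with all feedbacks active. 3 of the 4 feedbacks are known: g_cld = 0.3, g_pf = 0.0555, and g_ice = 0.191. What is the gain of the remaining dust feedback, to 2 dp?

Amplification A = ΔT/ΔT₀ = 4.63/2.4 = 1.929.
Total gain g = 1 − 1/A = 1 − 1/1.929 = 0.4816.
Known gains sum to 0.3 + 0.0555 + 0.191 = 0.5465.
g_dust = 0.4816 − 0.5465 = -0.06.

-0.06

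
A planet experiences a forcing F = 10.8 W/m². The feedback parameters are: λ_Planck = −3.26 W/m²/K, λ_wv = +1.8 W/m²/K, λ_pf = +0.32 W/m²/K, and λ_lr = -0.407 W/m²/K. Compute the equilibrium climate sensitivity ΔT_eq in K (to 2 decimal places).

Net feedback parameter λ = (−3.26) + (+1.8) + (+0.32) + (-0.407) = -1.547 W/m²/K.
ΔT = −F/λ = −10.8/(-1.547) = 6.98 K.

6.98 K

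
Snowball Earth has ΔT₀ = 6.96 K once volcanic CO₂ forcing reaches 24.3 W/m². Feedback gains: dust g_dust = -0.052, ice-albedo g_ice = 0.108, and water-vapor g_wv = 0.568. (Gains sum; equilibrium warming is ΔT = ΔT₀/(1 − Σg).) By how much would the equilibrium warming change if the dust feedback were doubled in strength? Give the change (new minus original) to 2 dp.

-2.25 K

Original: g = 0.624, ΔT = 6.96/(1−0.624) = 18.5106 K.
With doubled dust: g' = 0.572, ΔT' = 6.96/(1−0.572) = 16.2617 K.
Change = 16.2617 − 18.5106 = -2.25 K.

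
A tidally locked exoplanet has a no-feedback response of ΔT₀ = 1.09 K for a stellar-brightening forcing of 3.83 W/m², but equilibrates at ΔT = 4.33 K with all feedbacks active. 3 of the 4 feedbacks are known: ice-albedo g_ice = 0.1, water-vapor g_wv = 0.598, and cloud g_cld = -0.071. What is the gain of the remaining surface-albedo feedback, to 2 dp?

Amplification A = ΔT/ΔT₀ = 4.33/1.09 = 3.972.
Total gain g = 1 − 1/A = 1 − 1/3.972 = 0.7482.
Known gains sum to 0.1 + 0.598 − 0.071 = 0.627.
g_alb = 0.7482 − 0.627 = 0.12.

0.12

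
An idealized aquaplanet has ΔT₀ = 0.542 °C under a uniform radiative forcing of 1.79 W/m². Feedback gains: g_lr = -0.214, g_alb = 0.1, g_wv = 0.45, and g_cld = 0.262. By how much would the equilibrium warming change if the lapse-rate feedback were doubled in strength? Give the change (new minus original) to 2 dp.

Original: g = 0.598, ΔT = 0.542/(1−0.598) = 1.3483 °C.
With doubled lapse-rate: g' = 0.384, ΔT' = 0.542/(1−0.384) = 0.8799 °C.
Change = 0.8799 − 1.3483 = -0.47 °C.

-0.47 °C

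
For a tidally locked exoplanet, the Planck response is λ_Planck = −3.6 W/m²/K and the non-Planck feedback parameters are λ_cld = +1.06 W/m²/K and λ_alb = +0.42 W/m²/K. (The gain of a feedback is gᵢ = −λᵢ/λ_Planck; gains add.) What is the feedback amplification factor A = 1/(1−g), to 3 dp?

Convert to gains: g_cld = 1.06/3.6 = 0.2944; g_alb = 0.42/3.6 = 0.1167.
Total gain g = 0.4111.
A = 1/(1 − 0.4111) = 1.698.

1.698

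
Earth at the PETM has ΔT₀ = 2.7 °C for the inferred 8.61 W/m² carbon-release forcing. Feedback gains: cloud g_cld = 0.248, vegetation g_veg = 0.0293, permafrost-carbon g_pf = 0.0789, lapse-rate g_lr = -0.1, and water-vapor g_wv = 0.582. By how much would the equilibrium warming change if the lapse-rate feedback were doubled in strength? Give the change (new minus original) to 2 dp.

-6.37 °C

Original: g = 0.8382, ΔT = 2.7/(1−0.8382) = 16.6873 °C.
With doubled lapse-rate: g' = 0.7382, ΔT' = 2.7/(1−0.7382) = 10.3132 °C.
Change = 10.3132 − 16.6873 = -6.37 °C.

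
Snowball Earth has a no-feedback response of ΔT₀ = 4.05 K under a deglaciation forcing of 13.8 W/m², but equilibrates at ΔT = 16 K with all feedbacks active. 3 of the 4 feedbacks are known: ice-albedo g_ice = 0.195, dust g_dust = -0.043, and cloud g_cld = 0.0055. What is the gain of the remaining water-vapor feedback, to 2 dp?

0.59

Amplification A = ΔT/ΔT₀ = 16/4.05 = 3.951.
Total gain g = 1 − 1/A = 1 − 1/3.951 = 0.7469.
Known gains sum to 0.195 − 0.043 + 0.0055 = 0.1575.
g_wv = 0.7469 − 0.1575 = 0.59.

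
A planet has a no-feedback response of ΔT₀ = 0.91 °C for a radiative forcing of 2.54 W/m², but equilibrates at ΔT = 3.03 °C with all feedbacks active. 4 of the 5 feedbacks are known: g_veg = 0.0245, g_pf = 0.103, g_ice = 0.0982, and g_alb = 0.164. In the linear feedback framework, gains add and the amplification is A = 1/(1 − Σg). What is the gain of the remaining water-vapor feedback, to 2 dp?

Amplification A = ΔT/ΔT₀ = 3.03/0.91 = 3.33.
Total gain g = 1 − 1/A = 1 − 1/3.33 = 0.6997.
Known gains sum to 0.0245 + 0.103 + 0.0982 + 0.164 = 0.3897.
g_wv = 0.6997 − 0.3897 = 0.31.

0.31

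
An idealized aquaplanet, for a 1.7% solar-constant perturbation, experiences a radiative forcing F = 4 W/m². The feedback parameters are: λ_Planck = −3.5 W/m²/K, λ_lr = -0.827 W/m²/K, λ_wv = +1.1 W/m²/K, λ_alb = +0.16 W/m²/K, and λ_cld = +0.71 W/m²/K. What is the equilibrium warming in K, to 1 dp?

Net feedback parameter λ = (−3.5) + (-0.827) + (+1.1) + (+0.16) + (+0.71) = -2.357 W/m²/K.
ΔT = −F/λ = −4/(-2.357) = 1.7 K.

1.7 K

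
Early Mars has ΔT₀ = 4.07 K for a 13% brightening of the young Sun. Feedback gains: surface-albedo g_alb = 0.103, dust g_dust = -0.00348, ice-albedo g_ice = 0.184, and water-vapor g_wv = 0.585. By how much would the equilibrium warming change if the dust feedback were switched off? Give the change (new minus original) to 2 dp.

0.84 K

Original: g = 0.86852, ΔT = 4.07/(1−0.86852) = 30.9553 K.
Without dust: g' = 0.872, ΔT' = 4.07/(1−0.872) = 31.7969 K.
Change = 31.7969 − 30.9553 = 0.84 K.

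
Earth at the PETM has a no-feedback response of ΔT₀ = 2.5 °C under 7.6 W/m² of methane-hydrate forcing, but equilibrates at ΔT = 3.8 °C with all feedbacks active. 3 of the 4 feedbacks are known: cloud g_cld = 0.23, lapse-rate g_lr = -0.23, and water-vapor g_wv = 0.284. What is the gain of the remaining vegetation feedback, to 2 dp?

Amplification A = ΔT/ΔT₀ = 3.8/2.5 = 1.52.
Total gain g = 1 − 1/A = 1 − 1/1.52 = 0.3421.
Known gains sum to 0.23 − 0.23 + 0.284 = 0.284.
g_veg = 0.3421 − 0.284 = 0.06.

0.06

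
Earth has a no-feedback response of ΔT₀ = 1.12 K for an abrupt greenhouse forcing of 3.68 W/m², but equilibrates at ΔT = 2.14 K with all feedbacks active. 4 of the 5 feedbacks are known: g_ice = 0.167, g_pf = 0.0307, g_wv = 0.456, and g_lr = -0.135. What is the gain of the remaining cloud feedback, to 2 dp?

-0.04

Amplification A = ΔT/ΔT₀ = 2.14/1.12 = 1.911.
Total gain g = 1 − 1/A = 1 − 1/1.911 = 0.4767.
Known gains sum to 0.167 + 0.0307 + 0.456 − 0.135 = 0.5187.
g_cld = 0.4767 − 0.5187 = -0.04.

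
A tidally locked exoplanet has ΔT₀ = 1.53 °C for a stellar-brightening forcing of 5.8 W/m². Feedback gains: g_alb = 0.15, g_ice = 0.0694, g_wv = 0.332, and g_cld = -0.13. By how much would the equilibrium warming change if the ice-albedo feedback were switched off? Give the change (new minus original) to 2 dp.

-0.28 °C

Original: g = 0.4214, ΔT = 1.53/(1−0.4214) = 2.6443 °C.
Without ice-albedo: g' = 0.352, ΔT' = 1.53/(1−0.352) = 2.3611 °C.
Change = 2.3611 − 2.6443 = -0.28 °C.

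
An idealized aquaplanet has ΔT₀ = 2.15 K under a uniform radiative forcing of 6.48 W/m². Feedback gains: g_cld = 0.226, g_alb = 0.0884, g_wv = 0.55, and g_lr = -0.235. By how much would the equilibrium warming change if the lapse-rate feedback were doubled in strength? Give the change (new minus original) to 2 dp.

-2.25 K

Original: g = 0.6294, ΔT = 2.15/(1−0.6294) = 5.8014 K.
With doubled lapse-rate: g' = 0.3944, ΔT' = 2.15/(1−0.3944) = 3.5502 K.
Change = 3.5502 − 5.8014 = -2.25 K.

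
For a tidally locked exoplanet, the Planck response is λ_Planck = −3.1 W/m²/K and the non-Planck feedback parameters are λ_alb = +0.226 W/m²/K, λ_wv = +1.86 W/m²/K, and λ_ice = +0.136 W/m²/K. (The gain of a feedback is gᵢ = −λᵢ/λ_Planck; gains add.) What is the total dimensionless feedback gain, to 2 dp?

0.72

Convert to gains: g_alb = 0.226/3.1 = 0.0729; g_wv = 1.86/3.1 = 0.6; g_ice = 0.136/3.1 = 0.04387.
Total gain g = 0.71677.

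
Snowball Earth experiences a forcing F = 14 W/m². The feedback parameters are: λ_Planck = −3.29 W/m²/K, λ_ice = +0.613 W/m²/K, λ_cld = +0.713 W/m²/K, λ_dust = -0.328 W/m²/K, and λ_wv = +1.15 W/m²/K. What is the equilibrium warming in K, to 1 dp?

12.3 K

Net feedback parameter λ = (−3.29) + (+0.613) + (+0.713) + (-0.328) + (+1.15) = -1.142 W/m²/K.
ΔT = −F/λ = −14/(-1.142) = 12.3 K.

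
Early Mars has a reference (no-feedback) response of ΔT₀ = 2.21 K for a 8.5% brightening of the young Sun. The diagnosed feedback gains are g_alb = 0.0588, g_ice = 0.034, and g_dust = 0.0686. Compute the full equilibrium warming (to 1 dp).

Total gain g = 0.0588 + 0.034 + 0.0686 = 0.1614.
Amplification A = 1/(1 − 0.1614) = 1.192.
ΔT = 2.21 × 1.192 = 2.6 K.

2.6 K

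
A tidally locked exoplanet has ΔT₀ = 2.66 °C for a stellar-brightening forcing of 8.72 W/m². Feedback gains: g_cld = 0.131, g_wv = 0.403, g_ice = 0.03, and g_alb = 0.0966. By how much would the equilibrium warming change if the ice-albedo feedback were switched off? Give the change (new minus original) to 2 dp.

Original: g = 0.6606, ΔT = 2.66/(1−0.6606) = 7.8374 °C.
Without ice-albedo: g' = 0.6306, ΔT' = 2.66/(1−0.6306) = 7.2009 °C.
Change = 7.2009 − 7.8374 = -0.64 °C.

-0.64 °C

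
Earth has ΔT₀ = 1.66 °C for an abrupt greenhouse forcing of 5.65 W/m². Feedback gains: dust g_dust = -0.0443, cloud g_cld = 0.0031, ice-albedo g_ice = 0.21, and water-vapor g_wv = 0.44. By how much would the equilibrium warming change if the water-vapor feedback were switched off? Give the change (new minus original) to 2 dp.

-2.25 °C

Original: g = 0.6088, ΔT = 1.66/(1−0.6088) = 4.2434 °C.
Without water-vapor: g' = 0.1688, ΔT' = 1.66/(1−0.1688) = 1.9971 °C.
Change = 1.9971 − 4.2434 = -2.25 °C.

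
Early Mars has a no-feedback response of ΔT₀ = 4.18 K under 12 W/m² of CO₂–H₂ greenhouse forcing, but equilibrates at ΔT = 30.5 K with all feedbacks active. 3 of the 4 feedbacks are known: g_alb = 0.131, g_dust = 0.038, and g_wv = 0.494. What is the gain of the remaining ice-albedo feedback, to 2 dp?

Amplification A = ΔT/ΔT₀ = 30.5/4.18 = 7.297.
Total gain g = 1 − 1/A = 1 − 1/7.297 = 0.863.
Known gains sum to 0.131 + 0.038 + 0.494 = 0.663.
g_ice = 0.863 − 0.663 = 0.20.

0.20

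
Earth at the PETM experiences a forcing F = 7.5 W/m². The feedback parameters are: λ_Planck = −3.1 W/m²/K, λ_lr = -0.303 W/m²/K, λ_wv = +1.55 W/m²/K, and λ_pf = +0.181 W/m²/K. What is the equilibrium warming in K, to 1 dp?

Net feedback parameter λ = (−3.1) + (-0.303) + (+1.55) + (+0.181) = -1.672 W/m²/K.
ΔT = −F/λ = −7.5/(-1.672) = 4.5 K.

4.5 K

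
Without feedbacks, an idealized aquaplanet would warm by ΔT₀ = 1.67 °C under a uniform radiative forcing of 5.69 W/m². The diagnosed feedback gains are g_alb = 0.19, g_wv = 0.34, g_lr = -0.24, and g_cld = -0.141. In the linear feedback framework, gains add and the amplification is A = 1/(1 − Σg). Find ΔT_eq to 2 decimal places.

Total gain g = 0.19 + 0.34 − 0.24 − 0.141 = 0.149.
Amplification A = 1/(1 − 0.149) = 1.175.
ΔT = 1.67 × 1.175 = 1.96 °C.

1.96 °C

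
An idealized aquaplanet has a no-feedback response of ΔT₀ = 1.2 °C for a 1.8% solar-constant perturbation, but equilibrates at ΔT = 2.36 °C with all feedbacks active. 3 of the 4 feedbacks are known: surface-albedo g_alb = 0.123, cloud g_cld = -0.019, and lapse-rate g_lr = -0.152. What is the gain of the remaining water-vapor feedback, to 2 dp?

0.54

Amplification A = ΔT/ΔT₀ = 2.36/1.2 = 1.967.
Total gain g = 1 − 1/A = 1 − 1/1.967 = 0.4916.
Known gains sum to 0.123 − 0.019 − 0.152 = -0.048.
g_wv = 0.4916 + 0.048 = 0.54.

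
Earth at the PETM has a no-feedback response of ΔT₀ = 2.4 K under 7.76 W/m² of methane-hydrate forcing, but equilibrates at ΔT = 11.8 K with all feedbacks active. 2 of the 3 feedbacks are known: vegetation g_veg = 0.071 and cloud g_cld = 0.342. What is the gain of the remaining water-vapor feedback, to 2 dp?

Amplification A = ΔT/ΔT₀ = 11.8/2.4 = 4.917.
Total gain g = 1 − 1/A = 1 − 1/4.917 = 0.7966.
Known gains sum to 0.071 + 0.342 = 0.413.
g_wv = 0.7966 − 0.413 = 0.38.

0.38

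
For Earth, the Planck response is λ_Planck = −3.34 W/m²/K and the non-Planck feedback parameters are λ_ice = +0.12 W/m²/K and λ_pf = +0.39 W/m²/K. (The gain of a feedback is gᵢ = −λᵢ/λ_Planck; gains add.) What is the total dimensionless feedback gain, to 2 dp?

Convert to gains: g_ice = 0.12/3.34 = 0.03593; g_pf = 0.39/3.34 = 0.1168.
Total gain g = 0.15273.

0.15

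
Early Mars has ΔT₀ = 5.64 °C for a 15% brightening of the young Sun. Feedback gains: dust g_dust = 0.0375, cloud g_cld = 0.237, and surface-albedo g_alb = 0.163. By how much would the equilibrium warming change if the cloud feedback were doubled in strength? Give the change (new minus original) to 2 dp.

Original: g = 0.4375, ΔT = 5.64/(1−0.4375) = 10.0267 °C.
With doubled cloud: g' = 0.6745, ΔT' = 5.64/(1−0.6745) = 17.3272 °C.
Change = 17.3272 − 10.0267 = 7.30 °C.

7.30 °C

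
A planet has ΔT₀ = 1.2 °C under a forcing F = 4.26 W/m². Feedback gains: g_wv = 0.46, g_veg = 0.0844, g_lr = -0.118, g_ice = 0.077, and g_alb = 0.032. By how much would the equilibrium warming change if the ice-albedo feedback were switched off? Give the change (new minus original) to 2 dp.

Original: g = 0.5354, ΔT = 1.2/(1−0.5354) = 2.5829 °C.
Without ice-albedo: g' = 0.4584, ΔT' = 1.2/(1−0.4584) = 2.2157 °C.
Change = 2.2157 − 2.5829 = -0.37 °C.

-0.37 °C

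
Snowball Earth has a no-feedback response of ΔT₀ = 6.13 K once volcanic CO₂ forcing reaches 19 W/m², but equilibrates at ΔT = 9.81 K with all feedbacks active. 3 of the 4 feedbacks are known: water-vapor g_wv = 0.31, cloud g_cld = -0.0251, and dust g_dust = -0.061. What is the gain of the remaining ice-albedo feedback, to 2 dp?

Amplification A = ΔT/ΔT₀ = 9.81/6.13 = 1.6.
Total gain g = 1 − 1/A = 1 − 1/1.6 = 0.375.
Known gains sum to 0.31 − 0.0251 − 0.061 = 0.2239.
g_ice = 0.375 − 0.2239 = 0.15.

0.15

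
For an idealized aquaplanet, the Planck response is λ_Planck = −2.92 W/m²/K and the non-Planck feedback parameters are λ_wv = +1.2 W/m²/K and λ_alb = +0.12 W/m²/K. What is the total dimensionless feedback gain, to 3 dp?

0.452

Convert to gains: g_wv = 1.2/2.92 = 0.411; g_alb = 0.12/2.92 = 0.0411.
Total gain g = 0.4521.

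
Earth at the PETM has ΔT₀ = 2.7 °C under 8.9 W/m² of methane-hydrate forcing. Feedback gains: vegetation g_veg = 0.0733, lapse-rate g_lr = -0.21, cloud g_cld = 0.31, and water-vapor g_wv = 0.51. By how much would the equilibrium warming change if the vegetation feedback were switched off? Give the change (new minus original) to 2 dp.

-1.60 °C

Original: g = 0.6833, ΔT = 2.7/(1−0.6833) = 8.5254 °C.
Without vegetation: g' = 0.61, ΔT' = 2.7/(1−0.61) = 6.9231 °C.
Change = 6.9231 − 8.5254 = -1.60 °C.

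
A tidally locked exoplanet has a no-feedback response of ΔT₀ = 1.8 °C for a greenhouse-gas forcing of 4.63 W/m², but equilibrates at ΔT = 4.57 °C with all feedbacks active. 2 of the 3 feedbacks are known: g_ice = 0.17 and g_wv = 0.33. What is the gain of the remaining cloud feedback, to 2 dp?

Amplification A = ΔT/ΔT₀ = 4.57/1.8 = 2.539.
Total gain g = 1 − 1/A = 1 − 1/2.539 = 0.6061.
Known gains sum to 0.17 + 0.33 = 0.5.
g_cld = 0.6061 − 0.5 = 0.11.

0.11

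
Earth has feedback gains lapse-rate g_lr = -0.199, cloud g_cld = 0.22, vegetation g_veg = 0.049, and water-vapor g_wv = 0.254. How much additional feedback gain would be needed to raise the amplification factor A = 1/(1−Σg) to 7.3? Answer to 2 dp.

Current total gain = 0.324.
Target gain for A = 7.3: g* = 1 − 1/7.3 = 0.863.
Additional gain needed = 0.863 − 0.324 = 0.54.

0.54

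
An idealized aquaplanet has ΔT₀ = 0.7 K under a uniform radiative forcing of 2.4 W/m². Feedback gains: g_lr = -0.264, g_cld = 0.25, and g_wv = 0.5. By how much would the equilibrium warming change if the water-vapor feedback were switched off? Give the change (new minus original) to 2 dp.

-0.67 K

Original: g = 0.486, ΔT = 0.7/(1−0.486) = 1.3619 K.
Without water-vapor: g' = -0.014, ΔT' = 0.7/(1+0.014) = 0.6903 K.
Change = 0.6903 − 1.3619 = -0.67 K.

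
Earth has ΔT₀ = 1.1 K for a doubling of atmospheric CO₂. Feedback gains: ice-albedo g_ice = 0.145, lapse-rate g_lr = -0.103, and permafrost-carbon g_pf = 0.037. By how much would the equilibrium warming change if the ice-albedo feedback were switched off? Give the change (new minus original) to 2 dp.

Original: g = 0.079, ΔT = 1.1/(1−0.079) = 1.1944 K.
Without ice-albedo: g' = -0.066, ΔT' = 1.1/(1+0.066) = 1.0319 K.
Change = 1.0319 − 1.1944 = -0.16 K.

-0.16 K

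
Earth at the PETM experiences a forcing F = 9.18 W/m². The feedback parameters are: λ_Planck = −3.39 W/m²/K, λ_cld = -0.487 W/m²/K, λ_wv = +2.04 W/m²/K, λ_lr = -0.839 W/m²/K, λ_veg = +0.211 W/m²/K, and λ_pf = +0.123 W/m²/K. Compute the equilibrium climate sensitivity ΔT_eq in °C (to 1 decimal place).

3.9 °C

Net feedback parameter λ = (−3.39) + (-0.487) + (+2.04) + (-0.839) + (+0.211) + (+0.123) = -2.342 W/m²/K.
ΔT = −F/λ = −9.18/(-2.342) = 3.9 °C.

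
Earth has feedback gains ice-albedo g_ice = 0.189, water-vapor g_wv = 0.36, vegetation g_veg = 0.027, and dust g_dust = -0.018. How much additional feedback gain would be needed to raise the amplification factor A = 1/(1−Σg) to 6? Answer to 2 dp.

0.28

Current total gain = 0.558.
Target gain for A = 6: g* = 1 − 1/6 = 0.8333.
Additional gain needed = 0.8333 − 0.558 = 0.28.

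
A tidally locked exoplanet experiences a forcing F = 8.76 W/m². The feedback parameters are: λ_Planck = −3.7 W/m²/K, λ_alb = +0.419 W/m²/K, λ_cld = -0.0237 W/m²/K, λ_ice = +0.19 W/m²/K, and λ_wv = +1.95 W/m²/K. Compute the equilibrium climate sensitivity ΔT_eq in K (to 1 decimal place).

Net feedback parameter λ = (−3.7) + (+0.419) + (-0.0237) + (+0.19) + (+1.95) = -1.1647 W/m²/K.
ΔT = −F/λ = −8.76/(-1.1647) = 7.5 K.

7.5 K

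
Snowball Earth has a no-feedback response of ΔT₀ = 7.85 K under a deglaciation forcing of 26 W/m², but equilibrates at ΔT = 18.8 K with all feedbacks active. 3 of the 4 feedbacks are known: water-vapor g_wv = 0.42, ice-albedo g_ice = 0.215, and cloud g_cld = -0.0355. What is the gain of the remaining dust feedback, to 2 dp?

-0.02

Amplification A = ΔT/ΔT₀ = 18.8/7.85 = 2.395.
Total gain g = 1 − 1/A = 1 − 1/2.395 = 0.5825.
Known gains sum to 0.42 + 0.215 − 0.0355 = 0.5995.
g_dust = 0.5825 − 0.5995 = -0.02.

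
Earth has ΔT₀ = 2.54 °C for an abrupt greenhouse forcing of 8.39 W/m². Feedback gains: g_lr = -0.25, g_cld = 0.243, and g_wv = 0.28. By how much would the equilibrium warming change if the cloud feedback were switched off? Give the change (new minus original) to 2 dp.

Original: g = 0.273, ΔT = 2.54/(1−0.273) = 3.4938 °C.
Without cloud: g' = 0.03, ΔT' = 2.54/(1−0.03) = 2.6186 °C.
Change = 2.6186 − 3.4938 = -0.88 °C.

-0.88 °C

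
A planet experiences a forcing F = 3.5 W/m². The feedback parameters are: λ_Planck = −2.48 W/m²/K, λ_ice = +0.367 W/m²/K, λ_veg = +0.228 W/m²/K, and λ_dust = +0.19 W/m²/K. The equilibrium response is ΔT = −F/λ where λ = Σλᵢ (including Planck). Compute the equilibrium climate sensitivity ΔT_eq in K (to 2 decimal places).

Net feedback parameter λ = (−2.48) + (+0.367) + (+0.228) + (+0.19) = -1.695 W/m²/K.
ΔT = −F/λ = −3.5/(-1.695) = 2.06 K.

2.06 K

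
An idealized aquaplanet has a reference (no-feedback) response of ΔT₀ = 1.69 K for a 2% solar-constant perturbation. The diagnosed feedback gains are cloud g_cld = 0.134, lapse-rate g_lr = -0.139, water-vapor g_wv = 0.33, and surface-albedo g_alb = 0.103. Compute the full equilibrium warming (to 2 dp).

Total gain g = 0.134 − 0.139 + 0.33 + 0.103 = 0.428.
Amplification A = 1/(1 − 0.428) = 1.748.
ΔT = 1.69 × 1.748 = 2.95 K.

2.95 K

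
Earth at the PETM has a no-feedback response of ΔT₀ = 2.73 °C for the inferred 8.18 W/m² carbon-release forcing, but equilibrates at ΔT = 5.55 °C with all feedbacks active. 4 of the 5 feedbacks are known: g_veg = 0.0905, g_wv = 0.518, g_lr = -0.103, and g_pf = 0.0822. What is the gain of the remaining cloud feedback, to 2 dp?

-0.08

Amplification A = ΔT/ΔT₀ = 5.55/2.73 = 2.033.
Total gain g = 1 − 1/A = 1 − 1/2.033 = 0.5081.
Known gains sum to 0.0905 + 0.518 − 0.103 + 0.0822 = 0.5877.
g_cld = 0.5081 − 0.5877 = -0.08.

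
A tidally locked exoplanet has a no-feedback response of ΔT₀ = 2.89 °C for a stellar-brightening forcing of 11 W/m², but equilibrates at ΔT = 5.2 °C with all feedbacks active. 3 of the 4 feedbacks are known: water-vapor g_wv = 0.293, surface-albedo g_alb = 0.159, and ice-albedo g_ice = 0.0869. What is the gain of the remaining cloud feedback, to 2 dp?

-0.09

Amplification A = ΔT/ΔT₀ = 5.2/2.89 = 1.799.
Total gain g = 1 − 1/A = 1 − 1/1.799 = 0.4441.
Known gains sum to 0.293 + 0.159 + 0.0869 = 0.5389.
g_cld = 0.4441 − 0.5389 = -0.09.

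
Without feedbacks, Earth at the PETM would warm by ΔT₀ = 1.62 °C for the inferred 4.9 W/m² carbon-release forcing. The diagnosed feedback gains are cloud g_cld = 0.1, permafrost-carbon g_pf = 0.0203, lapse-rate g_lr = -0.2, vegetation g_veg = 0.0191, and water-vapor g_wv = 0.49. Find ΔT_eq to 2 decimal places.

Total gain g = 0.1 + 0.0203 − 0.2 + 0.0191 + 0.49 = 0.4294.
Amplification A = 1/(1 − 0.4294) = 1.753.
ΔT = 1.62 × 1.753 = 2.84 °C.

2.84 °C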